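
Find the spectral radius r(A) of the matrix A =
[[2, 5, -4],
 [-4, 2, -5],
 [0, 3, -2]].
r(A) = sqrt(30) ≈ 5.4772

The eigenvalues of A are the roots of its characteristic polynomial. With M = A (coefficients from the trace, the sum of principal 2x2 minors, and det A):
  p(λ) = det(λ I - M) = λ^3 - 2λ^2 + 31λ - 30.
By the rational root theorem any rational root is an integer divisor of 30. Testing λ = 1: p(1) = 1 - 2 + 31 - 30 = 0, so λ = 1 is a root. Dividing out (λ - 1) leaves p(λ) = (λ - 1)(λ^2 - λ + 30). For λ^2 - λ + 30 the discriminant is -119. It is negative, so the roots are the complex-conjugate pair λ = 1/2 ± (sqrt(119)/2) i ≈ 0.5 ± 5.4544i. For a conjugate pair the product of the roots equals the constant term, so |λ|^2 = 30 and |λ| = sqrt(30) ≈ 5.4772.
Thus the eigenvalues (to 4 decimals) are 0.5 ± 5.4544i (modulus 5.4772); 1 (modulus 1). The spectral radius is the largest modulus: r(A) = sqrt(30) ≈ 5.4772. (Cross-check: r(A) ≤ ||A||_2 ≈ 8.8691; equality holds whenever A is normal, though it can also hold for some non-normal A.)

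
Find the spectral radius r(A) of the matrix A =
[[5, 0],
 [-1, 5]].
r(A) = 5

The eigenvalues of A are the roots of its characteristic polynomial. With M = A (coefficients from the trace and determinant):
  p(λ) = det(λ I - M) = λ^2 - 10λ + 25.
For λ^2 - 10λ + 25 the discriminant is 0. It is a perfect square (0^2), so the roots are rational: λ = (10 ± 0)/2 = 5, 5.
Thus the eigenvalues (to 4 decimals) are 5 (modulus 5). The spectral radius is the largest modulus: r(A) = 5. (Cross-check: r(A) ≤ ||A||_2 ≈ 5.5249; equality holds whenever A is normal, though it can also hold for some non-normal A.)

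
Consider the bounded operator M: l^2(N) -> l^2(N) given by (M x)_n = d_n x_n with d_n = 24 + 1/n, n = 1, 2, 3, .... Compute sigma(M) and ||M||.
sigma(M) = {24 + 1/n : n ≥ 1} ∪ {24}; ||M|| = 25

A bounded diagonal operator on l^2 with diagonal entries d_n has spectrum equal to the closure of {d_n : n ≥ 1}: every d_n is an eigenvalue (with eigenvector e_n), so {d_n} ⊂ sigma(M); the spectrum is closed, so its closure is too; and for lambda not in the closure, (M - lambda I) has bounded inverse (the diagonal entries 1/(d_n - lambda) are bounded). For our sequence d_n = 24 + 1/n, n = 1, 2, 3, ...:
  - {d_n} = {24 + 1/n : n ≥ 1}; the only limit point is 24
  - closure = {24 + 1/n : n ≥ 1} ∪ {24}
For the norm: a diagonal operator has ||M|| = sup_n |d_n|. Here d_n = 24 + 1/n is positive and decreasing, so sup_n |d_n| = d_1 = 24 + 1 = 25. So ||M|| = 25.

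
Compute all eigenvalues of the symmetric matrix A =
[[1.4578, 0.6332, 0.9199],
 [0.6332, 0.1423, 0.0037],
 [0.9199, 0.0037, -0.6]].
sigma(A) ≈ {-1, 0, 2}

A is real symmetric, so its spectrum consists of real eigenvalues. Expanding the characteristic polynomial of the displayed matrix gives
  det(λ I - A) = p(λ) = λ^3 + (-1)λ^2 + (-2)λ + (0).
Solving p(λ) = 0 yields eigenvalues ≈ -1, 0, 2. (A is shown rounded to 4 decimals, so these recover the underlying integer eigenvalues to within that precision.)
Verification: the trace of A = 1 equals the sum of eigenvalues 1, and det(A) ≈ -0.0000 matches the eigenvalue product 0.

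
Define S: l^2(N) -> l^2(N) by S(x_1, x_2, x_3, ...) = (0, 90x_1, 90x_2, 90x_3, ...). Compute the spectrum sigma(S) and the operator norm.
sigma(S) = closed disk {z in C : |z| ≤ 90}; ||S|| = 90

Note S = 90·U where U is the unit right shift (U x)_k = x_{k-1} (with x_0 := 0); so ||S|| = 90||U|| and sigma(S) = 90·sigma(U). ||S x||^2 = sum_{k≥1} |90x_k|^2 = 8100||x||^2, so ||S|| = 90 and sigma(S) ⊂ {|z| ≤ 90}. For any |lambda| < 90, the equation (S - lambda I) x = 0 forces x_1 = 0, then 90x_k = lambda x_{k+1} ⇒ x = 0, so S has no eigenvalues. But (S - lambda I) is not surjective for |lambda| < 90: solving (S - lambda I) x = e_1 would require x_n proportional to (lambda/90)^(-n), which is not in l^2. So every |lambda| < 90 lies in the residual spectrum. The boundary |lambda| = 90 is in the approximate point spectrum (the spectrum is closed). Hence sigma(S) is the closed disk of radius 90.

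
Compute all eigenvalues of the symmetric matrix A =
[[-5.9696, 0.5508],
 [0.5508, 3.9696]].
sigma(A) ≈ {-6, 4}

A is real symmetric, so its spectrum consists of real eigenvalues. Expanding the characteristic polynomial of the displayed matrix gives
  det(λ I - A) = p(λ) = λ^2 + (2)λ + (-24).
Solving p(λ) = 0 yields eigenvalues ≈ -6, 4. (A is shown rounded to 4 decimals, so these recover the underlying integer eigenvalues to within that precision.)
Verification: the trace of A = -2 equals the sum of eigenvalues -2, and det(A) ≈ -24.0003 matches the eigenvalue product -24.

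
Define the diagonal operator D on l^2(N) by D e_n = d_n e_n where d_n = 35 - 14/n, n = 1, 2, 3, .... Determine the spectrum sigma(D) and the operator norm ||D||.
sigma(D) = {35 - 14/n : n ≥ 1} ∪ {35}; ||D|| = 35

A bounded diagonal operator on l^2 with diagonal entries d_n has spectrum equal to the closure of {d_n : n ≥ 1}: every d_n is an eigenvalue (with eigenvector e_n), so {d_n} ⊂ sigma(D); the spectrum is closed, so its closure is too; and for lambda not in the closure, (D - lambda I) has bounded inverse (the diagonal entries 1/(d_n - lambda) are bounded). For our sequence d_n = 35 - 14/n, n = 1, 2, 3, ...:
  - {d_n} = {35 - 14/n : n ≥ 1}; the only limit point is 35
  - closure = {35 - 14/n : n ≥ 1} ∪ {35}
For the norm: a diagonal operator has ||D|| = sup_n |d_n|. Here d_n = 35 - 14/n increases monotonically from d_1 = 21 toward 35, with all terms in [21, 35); so sup_n |d_n| = 35 (the supremum is the limit, not attained). So ||D|| = 35.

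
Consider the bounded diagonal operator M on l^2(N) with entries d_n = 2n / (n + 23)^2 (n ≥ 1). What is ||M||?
||M|| = 1/46 (attained at n = 23)

For M diagonal, ||M|| = sup_n |d_n|. Treat f(x) = 2x / (x + 23)^2 for real x > 0. By the quotient rule, f'(x) = 2(23 - x)/(x + 23)^3, which is positive for x < 23 and negative for x > 23. So f has a unique maximum at x = 23, and since 23 is a positive integer, the supremum over n ≥ 1 is attained at n = 23: d_23 = 2·23/(23 + 23)^2 = 2·23/2116 = 1/46. Hence ||M|| = 1/46.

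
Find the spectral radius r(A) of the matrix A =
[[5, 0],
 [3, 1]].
r(A) = 5

The eigenvalues of A are the roots of its characteristic polynomial. With M = A (coefficients from the trace and determinant):
  p(λ) = det(λ I - M) = λ^2 - 6λ + 5.
For λ^2 - 6λ + 5 the discriminant is 16. It is a perfect square (4^2), so the roots are rational: λ = (6 ± 4)/2 = 5, 1.
Thus the eigenvalues (to 4 decimals) are 5 (modulus 5); 1 (modulus 1). The spectral radius is the largest modulus: r(A) = 5. (Cross-check: r(A) ≤ ||A||_2 ≈ 5.8541; equality holds whenever A is normal, though it can also hold for some non-normal A.)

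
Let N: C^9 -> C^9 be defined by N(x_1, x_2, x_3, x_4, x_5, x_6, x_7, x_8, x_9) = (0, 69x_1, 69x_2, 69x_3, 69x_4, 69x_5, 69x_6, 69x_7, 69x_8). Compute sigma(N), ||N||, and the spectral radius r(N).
sigma(N) = {0}; ||N|| = 69; r(N) = 0. (N is nilpotent with N^9 = 0.)

On C^9, N is a strictly lower-triangular matrix with 69 on the subdiagonal and zeros elsewhere, so its characteristic polynomial is lambda^9 and every eigenvalue is 0: sigma(N) = {0}. For the operator norm, N e_i = 69e_{i+1} for i = 1, ..., 8 and N e_9 = 0, so the singular values of N are 69 (with multiplicity 8) and 0; hence ||N|| = 69. The spectral radius r(N) = max|lambda| = 0. Note ||N|| > r(N) — characteristic of non-normal nilpotent operators. Indeed N^9 = 0.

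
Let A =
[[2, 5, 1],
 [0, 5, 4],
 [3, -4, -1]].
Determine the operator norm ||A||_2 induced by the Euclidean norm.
||A||_2 ≈ 8.9285 (= sqrt(largest eigenvalue of A^T A))

||A||_2 = sigma_max(A) = sqrt(lambda_max(A^T A)). Form the symmetric matrix M = A^T A =
[[13, -2, -1],
 [-2, 66, 29],
 [-1, 29, 18]].
Its characteristic polynomial (trace, sum of principal 2x2 minors, determinant of M give the coefficients) is
  p(λ) = det(λ I - M) = λ^3 - 97λ^2 + 1434λ - 4489.
No integer candidate from the rational root theorem (±divisors of 4489) is a root, so the roots are irrational. The cubic discriminant is Δ = 1860355529 > 0, so there are three distinct real roots. p(4) = -241 and p(5) = 381 have opposite signs, so a root lies in (4, 5); Newton's method refines it to λ ≈ 4.3566. p(12) = 479 and p(13) = -43 have opposite signs, so a root lies in (12, 13); Newton's method refines it to λ ≈ 12.9254. p(79) = -3541 and p(80) = 1431 have opposite signs, so a root lies in (79, 80); Newton's method refines it to λ ≈ 79.718. Check (Vieta): the three roots sum to 97, matching tr M = 97.
So the eigenvalues of A^T A are ≈ 4.3566, 12.9254, 79.718 (all ≥ 0, as they must be for A^T A). The largest is λ_max ≈ 79.718, hence ||A||_2 = sqrt(λ_max) ≈ 8.9285.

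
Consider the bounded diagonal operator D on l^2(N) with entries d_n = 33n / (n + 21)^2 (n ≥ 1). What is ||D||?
||D|| = 11/28 (attained at n = 21)

For D diagonal, ||D|| = sup_n |d_n|. Treat f(x) = 33x / (x + 21)^2 for real x > 0. By the quotient rule, f'(x) = 33(21 - x)/(x + 21)^3, which is positive for x < 21 and negative for x > 21. So f has a unique maximum at x = 21, and since 21 is a positive integer, the supremum over n ≥ 1 is attained at n = 21: d_21 = 33·21/(21 + 21)^2 = 33·21/1764 = 11/28. Hence ||D|| = 11/28.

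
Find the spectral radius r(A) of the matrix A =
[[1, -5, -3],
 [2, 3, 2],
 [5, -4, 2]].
r(A) ≈ 6.1253

The eigenvalues of A are the roots of its characteristic polynomial. With M = A (coefficients from the trace, the sum of principal 2x2 minors, and det A):
  p(λ) = det(λ I - M) = λ^3 - 6λ^2 + 44λ - 53.
No integer candidate from the rational root theorem (±divisors of 53) is a root, so the roots are irrational. The cubic discriminant is Δ = -140819 < 0, so there is one real root and a complex-conjugate pair. p(1) = -14 and p(2) = 19 have opposite signs, so a root lies in (1, 2); Newton's method refines it to λ ≈ 1.4126. Dividing out (λ - (1.4126)) leaves approximately λ^2 - 4.5874λ + 37.5199. For λ^2 - 4.5874λ + 37.5199 the discriminant is -129.0352. It is negative, so the remaining roots are the complex-conjugate pair λ ≈ 2.2937 ± 5.6797i. Their product equals the constant term, so |λ|^2 ≈ 37.5199 and |λ| ≈ 6.1253.
Thus the eigenvalues (to 4 decimals) are 1.4126 (modulus 1.4126); 2.2937 ± 5.6797i (modulus 6.1253). The spectral radius is the largest modulus: r(A) ≈ 6.1253. (Cross-check: r(A) ≤ ||A||_2 ≈ 7.8883; equality holds whenever A is normal, though it can also hold for some non-normal A.)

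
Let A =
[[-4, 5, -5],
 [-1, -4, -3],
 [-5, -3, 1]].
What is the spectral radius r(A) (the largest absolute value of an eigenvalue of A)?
r(A) ≈ 6.4773

The eigenvalues of A are the roots of its characteristic polynomial. With M = A (coefficients from the trace, the sum of principal 2x2 minors, and det A):
  p(λ) = det(λ I - M) = λ^3 + 7λ^2 - 21λ - 217.
No integer candidate from the rational root theorem (±divisors of 217) is a root, so the roots are irrational. The cubic discriminant is Δ = -340844 < 0, so there is one real root and a complex-conjugate pair. p(5) = -22 and p(6) = 125 have opposite signs, so a root lies in (5, 6); Newton's method refines it to λ ≈ 5.1721. Dividing out (λ - (5.1721)) leaves approximately λ^2 + 12.1721λ + 41.9557. For λ^2 + 12.1721λ + 41.9557 the discriminant is -19.6622. It is negative, so the remaining roots are the complex-conjugate pair λ ≈ -6.0861 ± 2.2171i. Their product equals the constant term, so |λ|^2 ≈ 41.9557 and |λ| ≈ 6.4773.
Thus the eigenvalues (to 4 decimals) are 5.1721 (modulus 5.1721); -6.0861 ± 2.2171i (modulus 6.4773). The spectral radius is the largest modulus: r(A) ≈ 6.4773. (Cross-check: r(A) ≤ ||A||_2 ≈ 8.1259; equality holds whenever A is normal, though it can also hold for some non-normal A.)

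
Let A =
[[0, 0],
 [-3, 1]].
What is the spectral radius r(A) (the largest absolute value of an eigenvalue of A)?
r(A) = 1

The eigenvalues of A are the roots of its characteristic polynomial. With M = A (coefficients from the trace and determinant):
  p(λ) = det(λ I - M) = λ^2 - λ.
For λ^2 - λ the discriminant is 1. It is a perfect square (1^2), so the roots are rational: λ = (1 ± 1)/2 = 1, 0.
Thus the eigenvalues (to 4 decimals) are 1 (modulus 1); 0 (modulus 0). The spectral radius is the largest modulus: r(A) = 1. (Cross-check: r(A) ≤ ||A||_2 ≈ 3.1623; equality holds whenever A is normal, though it can also hold for some non-normal A.)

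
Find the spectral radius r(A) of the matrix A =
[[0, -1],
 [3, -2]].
r(A) = sqrt(3) ≈ 1.7321

The eigenvalues of A are the roots of its characteristic polynomial. With M = A (coefficients from the trace and determinant):
  p(λ) = det(λ I - M) = λ^2 + 2λ + 3.
For λ^2 + 2λ + 3 the discriminant is -8. It is negative, so the roots are the complex-conjugate pair λ = -1 ± (sqrt(8)/2) i ≈ -1 ± 1.4142i. For a conjugate pair the product of the roots equals the constant term, so |λ|^2 = 3 and |λ| = sqrt(3) ≈ 1.7321.
Thus the eigenvalues (to 4 decimals) are -1 ± 1.4142i (modulus 1.7321). The spectral radius is the largest modulus: r(A) = sqrt(3) ≈ 1.7321. (Cross-check: r(A) ≤ ||A||_2 ≈ 3.6503; equality holds whenever A is normal, though it can also hold for some non-normal A.)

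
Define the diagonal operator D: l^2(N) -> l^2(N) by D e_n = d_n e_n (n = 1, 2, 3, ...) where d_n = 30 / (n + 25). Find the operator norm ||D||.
||D|| = 15/13 (attained at n = 1)

For D diagonal, ||D|| = sup_n |d_n| = sup_n 30/(n + 25). This is positive and strictly decreasing in n, so the supremum is attained at n = 1: d_1 = 30/(1 + 25) = 15/13. Hence ||D|| = 15/13.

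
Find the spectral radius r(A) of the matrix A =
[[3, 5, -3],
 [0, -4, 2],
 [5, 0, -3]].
r(A) ≈ 3.9387

The eigenvalues of A are the roots of its characteristic polynomial. With M = A (coefficients from the trace, the sum of principal 2x2 minors, and det A):
  p(λ) = det(λ I - M) = λ^3 + 4λ^2 + 6λ - 26.
No integer candidate from the rational root theorem (±divisors of 26) is a root, so the roots are irrational. The cubic discriminant is Δ = -23116 < 0, so there is one real root and a complex-conjugate pair. p(1) = -15 and p(2) = 10 have opposite signs, so a root lies in (1, 2); Newton's method refines it to λ ≈ 1.676. Dividing out (λ - (1.676)) leaves approximately λ^2 + 5.676λ + 15.513. For λ^2 + 5.676λ + 15.513 the discriminant is -29.8351. It is negative, so the remaining roots are the complex-conjugate pair λ ≈ -2.838 ± 2.7311i. Their product equals the constant term, so |λ|^2 ≈ 15.513 and |λ| ≈ 3.9387.
Thus the eigenvalues (to 4 decimals) are 1.676 (modulus 1.676); -2.838 ± 2.7311i (modulus 3.9387). The spectral radius is the largest modulus: r(A) ≈ 3.9387. (Cross-check: r(A) ≤ ||A||_2 ≈ 8.5991; equality holds whenever A is normal, though it can also hold for some non-normal A.)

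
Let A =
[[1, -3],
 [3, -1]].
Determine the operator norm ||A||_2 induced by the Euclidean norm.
||A||_2 = 4 (= sqrt(largest eigenvalue of A^T A))

||A||_2 = sigma_max(A) = sqrt(lambda_max(A^T A)). Form the symmetric matrix M = A^T A =
[[10, -6],
 [-6, 10]].
Its characteristic polynomial (trace, determinant of M give the coefficients) is
  p(λ) = det(λ I - M) = λ^2 - 20λ + 64.
For λ^2 - 20λ + 64 the discriminant is 144. It is a perfect square (12^2), so the roots are rational: λ = (20 ± 12)/2 = 16, 4.
So the eigenvalues of A^T A are ≈ 4, 16 (all ≥ 0, as they must be for A^T A). The largest is λ_max = 16, hence ||A||_2 = sqrt(λ_max) = 4.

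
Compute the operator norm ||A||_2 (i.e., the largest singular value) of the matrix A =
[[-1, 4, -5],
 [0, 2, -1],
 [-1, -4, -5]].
||A||_2 ≈ 7.2929 (= sqrt(largest eigenvalue of A^T A))

||A||_2 = sigma_max(A) = sqrt(lambda_max(A^T A)). Form the symmetric matrix M = A^T A =
[[2, 0, 10],
 [0, 36, -2],
 [10, -2, 51]].
Its characteristic polynomial (trace, sum of principal 2x2 minors, determinant of M give the coefficients) is
  p(λ) = det(λ I - M) = λ^3 - 89λ^2 + 1906λ - 64.
No integer candidate from the rational root theorem (±divisors of 64) is a root, so the roots are irrational. The cubic discriminant is Δ = 1093788004 > 0, so there are three distinct real roots. p(0) = -64 and p(1) = 1754 have opposite signs, so a root lies in (0, 1); Newton's method refines it to λ ≈ 0.0336. p(35) = 496 and p(36) = -136 have opposite signs, so a root lies in (35, 36); Newton's method refines it to λ ≈ 35.78. p(53) = -170 and p(54) = 800 have opposite signs, so a root lies in (53, 54); Newton's method refines it to λ ≈ 53.1864. Check (Vieta): the three roots sum to 89, matching tr M = 89.
So the eigenvalues of A^T A are ≈ 0.0336, 35.78, 53.1864 (all ≥ 0, as they must be for A^T A). The largest is λ_max ≈ 53.1864, hence ||A||_2 = sqrt(λ_max) ≈ 7.2929.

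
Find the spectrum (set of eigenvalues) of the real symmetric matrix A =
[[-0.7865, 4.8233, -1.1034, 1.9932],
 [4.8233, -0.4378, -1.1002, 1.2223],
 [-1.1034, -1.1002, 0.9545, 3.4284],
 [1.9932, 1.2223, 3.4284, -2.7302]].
sigma(A) ≈ {-6, -5, 3, 5}

A is real symmetric, so its spectrum consists of real eigenvalues. Expanding the characteristic polynomial of the displayed matrix gives
  det(λ I - A) = p(λ) = λ^4 + (3)λ^3 + (-43)λ^2 + (-75.0012)λ + (450.0114).
Solving p(λ) = 0 yields eigenvalues ≈ -6, -5, 3, 5. (A is shown rounded to 4 decimals, so these recover the underlying integer eigenvalues to within that precision.)
Verification: the trace of A = -3 equals the sum of eigenvalues -3, and det(A) ≈ 450.0114 matches the eigenvalue product 450.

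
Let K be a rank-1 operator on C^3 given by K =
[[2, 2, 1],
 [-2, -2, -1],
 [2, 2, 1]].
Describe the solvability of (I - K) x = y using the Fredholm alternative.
(I - K) is singular (det(I - K) = 0, i.e. 1 ∈ sigma(K)). (I - K) x = y is solvable iff y ⊥ ker((I - K)^*) = span{(2, 2, 1)}, i.e. iff 2y_1 + 2y_2 + y_3 = 0. When solvable, the solutions are x = y + c·(1, -1, 1), c arbitrary (ker(I - K) = span{(1, -1, 1)}, dimension 1).

K has rank 1, so it is an outer product K = u v^T: every row of K is a multiple of one row vector. Reading off the entries, u = (1, -1, 1) and v = (2, 2, 1) (row i of K equals u_i·v^T). A rank-one matrix u v^T satisfies K u = u (v·u) and kills the (2)-dimensional subspace v^⊥, so its characteristic polynomial is lambda^2 (lambda - v·u) with v·u = tr K = 1. Hence the eigenvalues of I - K are 1 (multiplicity 2) and 1 - (1) = 0, so det(I - K) = 0. (Direct check: I - K =
[[-1, -2, -1],
 [2, 3, 1],
 [-2, -2, 0]]
has determinant 0.) So 1 is an eigenvalue of K and (I - K) is not invertible. The finite-dimensional Fredholm alternative says: either (I - K) is invertible, or ker(I - K) ≠ {0} and then range(I - K) = ker((I - K)^*)^⊥, with dim ker(I - K) = dim ker((I - K)^*). We are in the second case, so we need both kernels. Kernel of I - K: (I - K) u = u - u (v·u) = u - u = 0, so ker(I - K) = span{u} = span{(1, -1, 1)} (it is exactly 1-dimensional because rank(I - K) = 2). Kernel of the adjoint: K is real, so (I - K)^* = I - K^T = I - v u^T, and (I - v u^T) v = v - v (u·v) = 0; hence ker((I - K)^*) = span{v} = span{(2, 2, 1)}. Therefore (I - K) x = y is solvable iff <y, v> = 0, i.e. iff 2y_1 + 2y_2 + y_3 = 0. When this holds, K y = u (v·y) = 0, so (I - K) y = y and x = y is a particular solution; the full solution set is the line x = y + c·u = y + c·(1, -1, 1), c ∈ C.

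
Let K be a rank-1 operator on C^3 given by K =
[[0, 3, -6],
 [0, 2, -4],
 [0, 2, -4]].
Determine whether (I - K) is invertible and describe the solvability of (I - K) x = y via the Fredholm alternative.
(I - K) is invertible (det(I - K) = 3 ≠ 0), so for every y in C^3 the equation (I - K) x = y has a unique solution.

K has rank 1, so it is an outer product K = u v^T: every row of K is a multiple of one row vector. Reading off the entries, u = (3, 2, 2) and v = (0, 1, -2) (row i of K equals u_i·v^T). A rank-one matrix u v^T satisfies K u = u (v·u) and kills the (2)-dimensional subspace v^⊥, so its characteristic polynomial is lambda^2 (lambda - v·u) with v·u = tr K = -2. Hence the eigenvalues of I - K are 1 (multiplicity 2) and 1 - (-2) = 3, so det(I - K) = 3. (Direct check: I - K =
[[1, -3, 6],
 [0, -1, 4],
 [0, -2, 5]]
has determinant 3.) The finite-dimensional Fredholm alternative says: either (I - K) is invertible, or ker(I - K) ≠ {0} and then range(I - K) = ker((I - K)^*)^⊥, with dim ker(I - K) = dim ker((I - K)^*). Since det(I - K) ≠ 0, 1 is not an eigenvalue of K and ker(I - K) = {0}, so we are in the first case: for every y there is a unique x = (I - K)^(-1) y. Explicitly, by the Sherman–Morrison formula, (I - u v^T)^(-1) = I + u v^T/(1 - v·u), i.e. (I - K)^(-1) = I + K/(3).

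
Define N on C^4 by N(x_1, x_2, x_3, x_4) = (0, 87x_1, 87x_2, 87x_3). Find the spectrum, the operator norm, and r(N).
sigma(N) = {0}; ||N|| = 87; r(N) = 0. (N is nilpotent with N^4 = 0.)

On C^4, N is a strictly lower-triangular matrix with 87 on the subdiagonal and zeros elsewhere, so its characteristic polynomial is lambda^4 and every eigenvalue is 0: sigma(N) = {0}. For the operator norm, N e_i = 87e_{i+1} for i = 1, ..., 3 and N e_4 = 0, so the singular values of N are 87 (with multiplicity 3) and 0; hence ||N|| = 87. The spectral radius r(N) = max|lambda| = 0. Note ||N|| > r(N) — characteristic of non-normal nilpotent operators. Indeed N^4 = 0.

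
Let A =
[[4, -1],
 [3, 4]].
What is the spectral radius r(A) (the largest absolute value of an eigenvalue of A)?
r(A) = sqrt(19) ≈ 4.3589

The eigenvalues of A are the roots of its characteristic polynomial. With M = A (coefficients from the trace and determinant):
  p(λ) = det(λ I - M) = λ^2 - 8λ + 19.
For λ^2 - 8λ + 19 the discriminant is -12. It is negative, so the roots are the complex-conjugate pair λ = 4 ± (sqrt(12)/2) i ≈ 4 ± 1.7321i. For a conjugate pair the product of the roots equals the constant term, so |λ|^2 = 19 and |λ| = sqrt(19) ≈ 4.3589.
Thus the eigenvalues (to 4 decimals) are 4 ± 1.7321i (modulus 4.3589). The spectral radius is the largest modulus: r(A) = sqrt(19) ≈ 4.3589. (Cross-check: r(A) ≤ ||A||_2 ≈ 5.4721; equality holds whenever A is normal, though it can also hold for some non-normal A.)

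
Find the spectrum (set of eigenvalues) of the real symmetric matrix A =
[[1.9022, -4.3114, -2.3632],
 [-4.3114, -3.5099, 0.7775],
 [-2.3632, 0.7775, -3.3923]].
sigma(A) ≈ {-6, -4, 5}

A is real symmetric, so its spectrum consists of real eigenvalues. Expanding the characteristic polynomial of the displayed matrix gives
  det(λ I - A) = p(λ) = λ^3 + (5)λ^2 + (-26)λ + (-120).
Solving p(λ) = 0 yields eigenvalues ≈ -6, -4, 5. (A is shown rounded to 4 decimals, so these recover the underlying integer eigenvalues to within that precision.)
Verification: the trace of A = -5 equals the sum of eigenvalues -5, and det(A) ≈ 120.0008 matches the eigenvalue product 120.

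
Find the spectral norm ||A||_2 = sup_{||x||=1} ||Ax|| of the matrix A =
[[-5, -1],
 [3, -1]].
||A||_2 = sqrt((36 + sqrt(1040))/2) ≈ 5.8416 (= sqrt(largest eigenvalue of A^T A))

||A||_2 = sigma_max(A) = sqrt(lambda_max(A^T A)). Form the symmetric matrix M = A^T A =
[[34, 2],
 [2, 2]].
Its characteristic polynomial (trace, determinant of M give the coefficients) is
  p(λ) = det(λ I - M) = λ^2 - 36λ + 64.
For λ^2 - 36λ + 64 the discriminant is 1040. It is nonnegative but not a perfect square, so the roots are real and irrational: λ = (36 ± sqrt(1040))/2 ≈ 34.1245, 1.8755.
So the eigenvalues of A^T A are ≈ 1.8755, 34.1245 (all ≥ 0, as they must be for A^T A). The largest is λ_max = (36 + sqrt(1040))/2 ≈ 34.1245, hence ||A||_2 = sqrt(λ_max) = sqrt((36 + sqrt(1040))/2) ≈ 5.8416.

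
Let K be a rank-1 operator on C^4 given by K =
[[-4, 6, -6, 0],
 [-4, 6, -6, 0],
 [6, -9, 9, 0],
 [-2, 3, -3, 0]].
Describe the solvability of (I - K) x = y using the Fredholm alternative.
(I - K) is invertible (det(I - K) = -10 ≠ 0), so for every y in C^4 the equation (I - K) x = y has a unique solution.

K has rank 1, so it is an outer product K = u v^T: every row of K is a multiple of one row vector. Reading off the entries, u = (-2, -2, 3, -1) and v = (2, -3, 3, 0) (row i of K equals u_i·v^T). A rank-one matrix u v^T satisfies K u = u (v·u) and kills the (3)-dimensional subspace v^⊥, so its characteristic polynomial is lambda^3 (lambda - v·u) with v·u = tr K = 11. Hence the eigenvalues of I - K are 1 (multiplicity 3) and 1 - (11) = -10, so det(I - K) = -10. (Direct check: I - K =
[[5, -6, 6, 0],
 [4, -5, 6, 0],
 [-6, 9, -8, 0],
 [2, -3, 3, 1]]
has determinant -10.) The finite-dimensional Fredholm alternative says: either (I - K) is invertible, or ker(I - K) ≠ {0} and then range(I - K) = ker((I - K)^*)^⊥, with dim ker(I - K) = dim ker((I - K)^*). Since det(I - K) ≠ 0, 1 is not an eigenvalue of K and ker(I - K) = {0}, so we are in the first case: for every y there is a unique x = (I - K)^(-1) y. Explicitly, by the Sherman–Morrison formula, (I - u v^T)^(-1) = I + u v^T/(1 - v·u), i.e. (I - K)^(-1) = I + K/(-10).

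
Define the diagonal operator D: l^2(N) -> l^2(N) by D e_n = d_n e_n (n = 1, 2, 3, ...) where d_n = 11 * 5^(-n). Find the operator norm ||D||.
||D|| = 11/5 (attained at n = 1)

For D diagonal, ||D|| = sup_n |d_n|. The sequence d_n = 11 * 5^(-n) is positive and strictly decreasing (ratio 5^(-1) < 1), so the supremum is d_1 = 11/5. Hence ||D|| = 11/5.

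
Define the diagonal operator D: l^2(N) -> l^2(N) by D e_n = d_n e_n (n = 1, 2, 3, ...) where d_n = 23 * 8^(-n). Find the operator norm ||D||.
||D|| = 23/8 (attained at n = 1)

For D diagonal, ||D|| = sup_n |d_n|. The sequence d_n = 23 * 8^(-n) is positive and strictly decreasing (ratio 8^(-1) < 1), so the supremum is d_1 = 23/8. Hence ||D|| = 23/8.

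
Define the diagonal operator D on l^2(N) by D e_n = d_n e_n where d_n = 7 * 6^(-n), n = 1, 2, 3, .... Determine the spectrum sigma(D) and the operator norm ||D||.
sigma(D) = {7 * 6^(-n) : n ≥ 1} ∪ {0}; ||D|| = 7/6

A bounded diagonal operator on l^2 with diagonal entries d_n has spectrum equal to the closure of {d_n : n ≥ 1}: every d_n is an eigenvalue (with eigenvector e_n), so {d_n} ⊂ sigma(D); the spectrum is closed, so its closure is too; and for lambda not in the closure, (D - lambda I) has bounded inverse (the diagonal entries 1/(d_n - lambda) are bounded). For our sequence d_n = 7 * 6^(-n), n = 1, 2, 3, ...:
  - {d_n} = {7 * 6^(-n) : n ≥ 1}; the only limit point is 0
  - closure = {7 * 6^(-n) : n ≥ 1} ∪ {0}
For the norm: a diagonal operator has ||D|| = sup_n |d_n|. Here d_n = 7 * 6^(-n) is positive and decreasing, so sup_n |d_n| = d_1 = 7/6. So ||D|| = 7/6.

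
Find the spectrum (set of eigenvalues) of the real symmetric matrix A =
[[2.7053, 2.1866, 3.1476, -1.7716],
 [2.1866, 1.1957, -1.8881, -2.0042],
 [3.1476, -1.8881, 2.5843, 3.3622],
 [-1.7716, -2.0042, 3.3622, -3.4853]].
sigma(A) ≈ {-6, -2, 5, 6}

A is real symmetric, so its spectrum consists of real eigenvalues. Expanding the characteristic polynomial of the displayed matrix gives
  det(λ I - A) = p(λ) = λ^4 + (-3)λ^3 + (-46)λ^2 + (108.0015)λ + (360.0065).
Solving p(λ) = 0 yields eigenvalues ≈ -6, -2, 5, 6. (A is shown rounded to 4 decimals, so these recover the underlying integer eigenvalues to within that precision.)
Verification: the trace of A = 3 equals the sum of eigenvalues 3, and det(A) ≈ 360.0065 matches the eigenvalue product 360.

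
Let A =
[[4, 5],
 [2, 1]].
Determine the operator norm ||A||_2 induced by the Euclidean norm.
||A||_2 = sqrt((46 + sqrt(1972))/2) ≈ 6.7234 (= sqrt(largest eigenvalue of A^T A))

||A||_2 = sigma_max(A) = sqrt(lambda_max(A^T A)). Form the symmetric matrix M = A^T A =
[[20, 22],
 [22, 26]].
Its characteristic polynomial (trace, determinant of M give the coefficients) is
  p(λ) = det(λ I - M) = λ^2 - 46λ + 36.
For λ^2 - 46λ + 36 the discriminant is 1972. It is nonnegative but not a perfect square, so the roots are real and irrational: λ = (46 ± sqrt(1972))/2 ≈ 45.2036, 0.7964.
So the eigenvalues of A^T A are ≈ 0.7964, 45.2036 (all ≥ 0, as they must be for A^T A). The largest is λ_max = (46 + sqrt(1972))/2 ≈ 45.2036, hence ||A||_2 = sqrt(λ_max) = sqrt((46 + sqrt(1972))/2) ≈ 6.7234.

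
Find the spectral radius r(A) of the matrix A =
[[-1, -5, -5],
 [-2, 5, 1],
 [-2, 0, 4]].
r(A) = (4 + sqrt(116))/2 ≈ 7.3852

The eigenvalues of A are the roots of its characteristic polynomial. With M = A (coefficients from the trace, the sum of principal 2x2 minors, and det A):
  p(λ) = det(λ I - M) = λ^3 - 8λ^2 - 9λ + 100.
By the rational root theorem any rational root is an integer divisor of 100. Testing λ = 4: p(4) = 64 - 128 - 36 + 100 = 0, so λ = 4 is a root. Dividing out (λ - 4) leaves p(λ) = (λ - 4)(λ^2 - 4λ - 25). For λ^2 - 4λ - 25 the discriminant is 116. It is nonnegative but not a perfect square, so the roots are real and irrational: λ = (4 ± sqrt(116))/2 ≈ 7.3852, -3.3852.
Thus the eigenvalues (to 4 decimals) are 7.3852 (modulus 7.3852); -3.3852 (modulus 3.3852); 4 (modulus 4). The spectral radius is the largest modulus: r(A) = (4 + sqrt(116))/2 ≈ 7.3852. (Cross-check: r(A) ≤ ||A||_2 ≈ 8.7748; equality holds whenever A is normal, though it can also hold for some non-normal A.)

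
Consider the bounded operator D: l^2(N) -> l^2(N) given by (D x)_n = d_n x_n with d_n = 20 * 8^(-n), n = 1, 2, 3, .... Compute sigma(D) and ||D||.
sigma(D) = {20 * 8^(-n) : n ≥ 1} ∪ {0}; ||D|| = 5/2

A bounded diagonal operator on l^2 with diagonal entries d_n has spectrum equal to the closure of {d_n : n ≥ 1}: every d_n is an eigenvalue (with eigenvector e_n), so {d_n} ⊂ sigma(D); the spectrum is closed, so its closure is too; and for lambda not in the closure, (D - lambda I) has bounded inverse (the diagonal entries 1/(d_n - lambda) are bounded). For our sequence d_n = 20 * 8^(-n), n = 1, 2, 3, ...:
  - {d_n} = {20 * 8^(-n) : n ≥ 1}; the only limit point is 0
  - closure = {20 * 8^(-n) : n ≥ 1} ∪ {0}
For the norm: a diagonal operator has ||D|| = sup_n |d_n|. Here d_n = 20 * 8^(-n) is positive and decreasing, so sup_n |d_n| = d_1 = 20/8 = 5/2. So ||D|| = 5/2.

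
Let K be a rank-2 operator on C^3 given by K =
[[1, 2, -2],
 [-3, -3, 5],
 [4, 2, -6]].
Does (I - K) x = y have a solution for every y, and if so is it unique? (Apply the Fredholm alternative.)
(I - K) is invertible (det(I - K) = 22 ≠ 0), so for every y in C^3 the equation (I - K) x = y has a unique solution.

K has rank 2 and factors as K = U V^T = u1 v1^T + u2 v2^T with u1 = (0, -1, 2), v1 = (2, 1, -3), u2 = (1, -1, 0), v2 = (1, 2, -2) (multiplying out reproduces the displayed K). The nonzero eigenvalues of U V^T coincide with those of the 2 x 2 matrix G = V^T U = [[v1·u1, v1·u2], [v2·u1, v2·u2]] = [[-7, 1], [-6, -1]], and by the Sylvester determinant identity det(I_3 - U V^T) = det(I_2 - V^T U) = det([[8, -1], [6, 2]]) = (8)(2) - (-1)(6) = 22. (Direct check: I - K =
[[0, -2, 2],
 [3, 4, -5],
 [-4, -2, 7]]
has determinant 22.) The finite-dimensional Fredholm alternative says: either (I - K) is invertible, or ker(I - K) ≠ {0} and then range(I - K) = ker((I - K)^*)^⊥, with dim ker(I - K) = dim ker((I - K)^*). Since det(I - K) ≠ 0, 1 is not an eigenvalue of K and ker(I - K) = {0}, so we are in the first case: for every y there is a unique x = (I - K)^(-1) y. (Explicitly, by the Woodbury identity, (I - U V^T)^(-1) = I + U (I_2 - G)^(-1) V^T.)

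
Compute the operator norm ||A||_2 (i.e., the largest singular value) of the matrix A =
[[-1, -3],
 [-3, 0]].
||A||_2 = sqrt((19 + sqrt(37))/2) ≈ 3.5414 (= sqrt(largest eigenvalue of A^T A))

||A||_2 = sigma_max(A) = sqrt(lambda_max(A^T A)). Form the symmetric matrix M = A^T A =
[[10, 3],
 [3, 9]].
Its characteristic polynomial (trace, determinant of M give the coefficients) is
  p(λ) = det(λ I - M) = λ^2 - 19λ + 81.
For λ^2 - 19λ + 81 the discriminant is 37. It is nonnegative but not a perfect square, so the roots are real and irrational: λ = (19 ± sqrt(37))/2 ≈ 12.5414, 6.4586.
So the eigenvalues of A^T A are ≈ 6.4586, 12.5414 (all ≥ 0, as they must be for A^T A). The largest is λ_max = (19 + sqrt(37))/2 ≈ 12.5414, hence ||A||_2 = sqrt(λ_max) = sqrt((19 + sqrt(37))/2) ≈ 3.5414.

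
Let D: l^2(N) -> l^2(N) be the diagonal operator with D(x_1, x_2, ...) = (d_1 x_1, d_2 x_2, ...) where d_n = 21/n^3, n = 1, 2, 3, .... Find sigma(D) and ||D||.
sigma(D) = {21/n^3 : n ≥ 1} ∪ {0}; ||D|| = 21

A bounded diagonal operator on l^2 with diagonal entries d_n has spectrum equal to the closure of {d_n : n ≥ 1}: every d_n is an eigenvalue (with eigenvector e_n), so {d_n} ⊂ sigma(D); the spectrum is closed, so its closure is too; and for lambda not in the closure, (D - lambda I) has bounded inverse (the diagonal entries 1/(d_n - lambda) are bounded). For our sequence d_n = 21/n^3, n = 1, 2, 3, ...:
  - {d_n} = {21/n^3 : n ≥ 1}; the only limit point is 0
  - closure = {21/n^3 : n ≥ 1} ∪ {0}
For the norm: a diagonal operator has ||D|| = sup_n |d_n|. Here d_n = 21/n^3 is positive and decreasing, so sup_n |d_n| = d_1 = 21. So ||D|| = 21.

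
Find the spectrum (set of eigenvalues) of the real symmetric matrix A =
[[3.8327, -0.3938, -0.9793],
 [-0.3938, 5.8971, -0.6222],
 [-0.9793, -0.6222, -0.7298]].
sigma(A) ≈ {-1, 4, 6}

A is real symmetric, so its spectrum consists of real eigenvalues. Expanding the characteristic polynomial of the displayed matrix gives
  det(λ I - A) = p(λ) = λ^3 + (-9)λ^2 + (14)λ + (24).
Solving p(λ) = 0 yields eigenvalues ≈ -1, 4, 6. (A is shown rounded to 4 decimals, so these recover the underlying integer eigenvalues to within that precision.)
Verification: the trace of A = 9 equals the sum of eigenvalues 9, and det(A) ≈ -24.0008 matches the eigenvalue product -24.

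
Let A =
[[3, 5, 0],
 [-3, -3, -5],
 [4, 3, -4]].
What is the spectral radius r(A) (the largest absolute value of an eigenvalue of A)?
r(A) ≈ 4.5235

The eigenvalues of A are the roots of its characteristic polynomial. With M = A (coefficients from the trace, the sum of principal 2x2 minors, and det A):
  p(λ) = det(λ I - M) = λ^3 + 4λ^2 + 21λ + 79.
No integer candidate from the rational root theorem (±divisors of 79) is a root, so the roots are irrational. The cubic discriminant is Δ = -99271 < 0, so there is one real root and a complex-conjugate pair. p(-4) = -5 and p(-3) = 25 have opposite signs, so a root lies in (-4, -3); Newton's method refines it to λ ≈ -3.8607. Dividing out (λ - (-3.8607)) leaves approximately λ^2 + 0.1393λ + 20.4624. For λ^2 + 0.1393λ + 20.4624 the discriminant is -81.8301. It is negative, so the remaining roots are the complex-conjugate pair λ ≈ -0.0696 ± 4.523i. Their product equals the constant term, so |λ|^2 ≈ 20.4624 and |λ| ≈ 4.5235.
Thus the eigenvalues (to 4 decimals) are -3.8607 (modulus 3.8607); -0.0696 ± 4.523i (modulus 4.5235). The spectral radius is the largest modulus: r(A) ≈ 4.5235. (Cross-check: r(A) ≤ ||A||_2 ≈ 8.6519; equality holds whenever A is normal, though it can also hold for some non-normal A.)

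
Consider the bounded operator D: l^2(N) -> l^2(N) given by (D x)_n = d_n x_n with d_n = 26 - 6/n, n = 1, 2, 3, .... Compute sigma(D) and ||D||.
sigma(D) = {26 - 6/n : n ≥ 1} ∪ {26}; ||D|| = 26

A bounded diagonal operator on l^2 with diagonal entries d_n has spectrum equal to the closure of {d_n : n ≥ 1}: every d_n is an eigenvalue (with eigenvector e_n), so {d_n} ⊂ sigma(D); the spectrum is closed, so its closure is too; and for lambda not in the closure, (D - lambda I) has bounded inverse (the diagonal entries 1/(d_n - lambda) are bounded). For our sequence d_n = 26 - 6/n, n = 1, 2, 3, ...:
  - {d_n} = {26 - 6/n : n ≥ 1}; the only limit point is 26
  - closure = {26 - 6/n : n ≥ 1} ∪ {26}
For the norm: a diagonal operator has ||D|| = sup_n |d_n|. Here d_n = 26 - 6/n increases monotonically from d_1 = 20 toward 26, with all terms in [20, 26); so sup_n |d_n| = 26 (the supremum is the limit, not attained). So ||D|| = 26.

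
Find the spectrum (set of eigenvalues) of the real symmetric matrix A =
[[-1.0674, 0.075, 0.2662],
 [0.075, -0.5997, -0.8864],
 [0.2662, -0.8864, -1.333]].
sigma(A) ≈ {-2, -1, 0}

A is real symmetric, so its spectrum consists of real eigenvalues. Expanding the characteristic polynomial of the displayed matrix gives
  det(λ I - A) = p(λ) = λ^3 + (3)λ^2 + (2)λ + (0).
Solving p(λ) = 0 yields eigenvalues ≈ -2, -1, 0. (A is shown rounded to 4 decimals, so these recover the underlying integer eigenvalues to within that precision.)
Verification: the trace of A = -3 equals the sum of eigenvalues -3, and det(A) ≈ -0.0000 matches the eigenvalue product 0.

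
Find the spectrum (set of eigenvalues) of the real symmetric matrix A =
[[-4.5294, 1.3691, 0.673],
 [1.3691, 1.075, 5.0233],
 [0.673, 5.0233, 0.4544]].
sigma(A) ≈ {-5, -4, 6}

A is real symmetric, so its spectrum consists of real eigenvalues. Expanding the characteristic polynomial of the displayed matrix gives
  det(λ I - A) = p(λ) = λ^3 + (3)λ^2 + (-34)λ + (-119.9986).
Solving p(λ) = 0 yields eigenvalues ≈ -5, -4, 6. (A is shown rounded to 4 decimals, so these recover the underlying integer eigenvalues to within that precision.)
Verification: the trace of A = -3 equals the sum of eigenvalues -3, and det(A) ≈ 119.9986 matches the eigenvalue product 120.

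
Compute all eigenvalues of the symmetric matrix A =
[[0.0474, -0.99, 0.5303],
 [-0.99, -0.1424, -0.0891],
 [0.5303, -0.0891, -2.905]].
sigma(A) ≈ {-3, -1, 1}

A is real symmetric, so its spectrum consists of real eigenvalues. Expanding the characteristic polynomial of the displayed matrix gives
  det(λ I - A) = p(λ) = λ^3 + (3)λ^2 + (-1)λ + (-3).
Solving p(λ) = 0 yields eigenvalues ≈ -3, -1, 1. (A is shown rounded to 4 decimals, so these recover the underlying integer eigenvalues to within that precision.)
Verification: the trace of A = -3 equals the sum of eigenvalues -3, and det(A) ≈ 3.0000 matches the eigenvalue product 3.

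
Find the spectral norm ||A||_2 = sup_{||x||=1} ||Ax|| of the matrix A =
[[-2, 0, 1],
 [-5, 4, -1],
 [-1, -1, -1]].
||A||_2 ≈ 6.6474 (= sqrt(largest eigenvalue of A^T A))

||A||_2 = sigma_max(A) = sqrt(lambda_max(A^T A)). Form the symmetric matrix M = A^T A =
[[30, -19, 4],
 [-19, 17, -3],
 [4, -3, 3]].
Its characteristic polynomial (trace, sum of principal 2x2 minors, determinant of M give the coefficients) is
  p(λ) = det(λ I - M) = λ^3 - 50λ^2 + 265λ - 361.
No integer candidate from the rational root theorem (±divisors of 361) is a root, so the roots are irrational. The cubic discriminant is Δ = 3203833 > 0, so there are three distinct real roots. p(2) = -23 and p(3) = 11 have opposite signs, so a root lies in (2, 3); Newton's method refines it to λ ≈ 2.3809. p(3) = 11 and p(4) = -37 have opposite signs, so a root lies in (3, 4); Newton's method refines it to λ ≈ 3.4314. p(44) = -317 and p(45) = 1439 have opposite signs, so a root lies in (44, 45); Newton's method refines it to λ ≈ 44.1877. Check (Vieta): the three roots sum to 50, matching tr M = 50.
So the eigenvalues of A^T A are ≈ 2.3809, 3.4314, 44.1877 (all ≥ 0, as they must be for A^T A). The largest is λ_max ≈ 44.1877, hence ||A||_2 = sqrt(λ_max) ≈ 6.6474.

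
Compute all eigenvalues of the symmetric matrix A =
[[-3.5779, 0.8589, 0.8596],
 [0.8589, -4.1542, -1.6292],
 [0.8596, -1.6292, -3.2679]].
sigma(A) ≈ {-6, -3, -2}

A is real symmetric, so its spectrum consists of real eigenvalues. Expanding the characteristic polynomial of the displayed matrix gives
  det(λ I - A) = p(λ) = λ^3 + (11)λ^2 + (36)λ + (36).
Solving p(λ) = 0 yields eigenvalues ≈ -6, -3, -2. (A is shown rounded to 4 decimals, so these recover the underlying integer eigenvalues to within that precision.)
Verification: the trace of A = -11 equals the sum of eigenvalues -11, and det(A) ≈ -36.0004 matches the eigenvalue product -36.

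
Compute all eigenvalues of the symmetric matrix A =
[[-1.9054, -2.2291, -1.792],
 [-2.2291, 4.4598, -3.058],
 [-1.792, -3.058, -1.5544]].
sigma(A) ≈ {-5, 0, 6}

A is real symmetric, so its spectrum consists of real eigenvalues. Expanding the characteristic polynomial of the displayed matrix gives
  det(λ I - A) = p(λ) = λ^3 + (-1)λ^2 + (-30)λ + (0.0017).
Solving p(λ) = 0 yields eigenvalues ≈ -5, 0, 6. (A is shown rounded to 4 decimals, so these recover the underlying integer eigenvalues to within that precision.)
Verification: the trace of A = 1 equals the sum of eigenvalues 1, and det(A) ≈ -0.0017 matches the eigenvalue product 0.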